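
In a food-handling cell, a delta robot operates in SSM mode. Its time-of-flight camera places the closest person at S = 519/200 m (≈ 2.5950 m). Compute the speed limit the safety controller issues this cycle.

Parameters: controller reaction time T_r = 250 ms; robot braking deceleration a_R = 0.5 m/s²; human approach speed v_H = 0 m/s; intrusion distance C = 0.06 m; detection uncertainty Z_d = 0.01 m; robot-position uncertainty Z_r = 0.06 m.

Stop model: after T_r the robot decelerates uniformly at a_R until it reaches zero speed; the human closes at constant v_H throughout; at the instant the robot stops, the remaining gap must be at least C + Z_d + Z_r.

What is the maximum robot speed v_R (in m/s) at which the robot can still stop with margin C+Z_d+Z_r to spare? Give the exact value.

v_R_max = 29/20 m/s = 1.4500 m/s

quadratic (1)·v² + (1/4)·v + (-493/200) = 0
  disc = (1/4)² − 4·(1)·(-493/200) = 3969/400 ; √disc = 63/20
  v_R = (−(1/4) + 63/20) / (2·(1)) = 29/20 m/s
check:
braking lasts T_s = (29/20)/(1/2) = 2.9000 s
robot covers v_R·T_r = 1.4500·0.2500 = 0.3625 m before braking
robot under decel: 1.4500²/(2·0.5000) = 2.1025 m
human closes 0.0000·3.1500 = 0.0000 m
C+Z_d+Z_r = 0.0600+0.0100+0.0600 = 0.1300 m
sum ≈ 0.3625+2.1025+0.0000+0.1300 ≈ 2.5950 m = S ✓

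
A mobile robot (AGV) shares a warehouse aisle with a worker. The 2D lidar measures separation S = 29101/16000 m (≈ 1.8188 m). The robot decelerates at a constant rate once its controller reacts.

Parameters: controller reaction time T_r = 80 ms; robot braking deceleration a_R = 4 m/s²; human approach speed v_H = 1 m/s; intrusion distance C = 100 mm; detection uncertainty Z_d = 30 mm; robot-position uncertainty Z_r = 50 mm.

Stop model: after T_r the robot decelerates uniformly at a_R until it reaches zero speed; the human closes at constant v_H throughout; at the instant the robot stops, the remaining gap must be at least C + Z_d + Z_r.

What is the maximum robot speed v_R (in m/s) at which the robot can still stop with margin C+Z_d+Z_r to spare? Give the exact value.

v_R_max = 49/20 m/s = 2.4500 m/s

quadratic (1/8)·v² + (33/100)·v + (-24941/16000) = 0
  disc = (33/100)² − 4·(1/8)·(-24941/16000) = 142129/160000 ; √disc = 377/400
  v_R = (−(33/100) + 377/400) / (2·(1/8)) = 49/20 m/s
check:
stop time T_s = (49/20)/4 = 0.6125 s
robot in T_r: 2.4500·0.0800 = 0.1960 m
robot under decel: 2.4500²/(2·4.0000) = 0.7503 m
person approaches 1.0000·(0.0800+0.6125) = 0.6925 m
margins: 0.1000+0.0300+0.0500 = 0.1800 m
sum ≈ 0.1960+0.7503+0.6925+0.1800 ≈ 1.8188 m = S ✓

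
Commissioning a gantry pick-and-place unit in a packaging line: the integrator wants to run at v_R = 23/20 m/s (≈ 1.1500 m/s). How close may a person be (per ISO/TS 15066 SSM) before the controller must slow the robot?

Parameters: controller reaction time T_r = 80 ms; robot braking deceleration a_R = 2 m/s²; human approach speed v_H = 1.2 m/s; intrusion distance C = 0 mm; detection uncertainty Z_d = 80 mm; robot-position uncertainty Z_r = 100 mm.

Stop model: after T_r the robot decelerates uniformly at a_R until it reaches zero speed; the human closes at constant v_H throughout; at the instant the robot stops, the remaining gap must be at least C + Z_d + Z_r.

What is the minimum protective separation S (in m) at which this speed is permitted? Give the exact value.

S_min = 11109/8000 m = 1.3886 m

braking lasts T_s = (23/20)/2 = 0.5750 s
reaction-phase robot travel = 1.1500·0.0800 = 0.0920 m
robot under decel: 1.1500²/(2·2.0000) = 0.3306 m
person approaches 1.2000·(0.0800+0.5750) = 0.7860 m
margins: 0.0000+0.0800+0.1000 = 0.1800 m
S_min ≈ 0.0920+0.3306+0.7860+0.1800  ⇒  S_min = 11109/8000 m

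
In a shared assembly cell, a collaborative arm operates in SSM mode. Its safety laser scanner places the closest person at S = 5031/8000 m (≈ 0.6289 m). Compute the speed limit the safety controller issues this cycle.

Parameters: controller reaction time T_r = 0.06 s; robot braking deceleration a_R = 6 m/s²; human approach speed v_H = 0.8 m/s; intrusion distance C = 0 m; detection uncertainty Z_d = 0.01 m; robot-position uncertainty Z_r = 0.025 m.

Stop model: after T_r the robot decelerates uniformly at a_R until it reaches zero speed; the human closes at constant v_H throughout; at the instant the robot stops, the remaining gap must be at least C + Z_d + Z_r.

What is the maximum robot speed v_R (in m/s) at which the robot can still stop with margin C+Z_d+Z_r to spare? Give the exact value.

v_R_max = 33/20 m/s = 1.6500 m/s

collect terms ⇒ (1/12)·v_R² + (29/150)·v_R + (-4367/8000) = 0
  disc = (29/150)² − 4·(1/12)·(-4367/8000) = 78961/360000 ; √disc = 281/600
  v_R = (−(29/150) + 281/600) / (2·(1/12)) = 33/20 m/s
check:
stop time T_s = (33/20)/6 = 0.2750 s
reaction-phase robot travel = 1.6500·0.0600 = 0.0990 m
robot covers 1.6500·0.2750 − ½·6.0000·0.2750² = 0.2269 m while stopping
human over T_r+T_s: 0.8000·(0.0600+0.2750) = 0.2680 m
residual clearance needed = 0.0000+0.0100+0.0250 = 0.0350 m
sum ≈ 0.0990+0.2269+0.2680+0.0350 ≈ 0.6289 m = S ✓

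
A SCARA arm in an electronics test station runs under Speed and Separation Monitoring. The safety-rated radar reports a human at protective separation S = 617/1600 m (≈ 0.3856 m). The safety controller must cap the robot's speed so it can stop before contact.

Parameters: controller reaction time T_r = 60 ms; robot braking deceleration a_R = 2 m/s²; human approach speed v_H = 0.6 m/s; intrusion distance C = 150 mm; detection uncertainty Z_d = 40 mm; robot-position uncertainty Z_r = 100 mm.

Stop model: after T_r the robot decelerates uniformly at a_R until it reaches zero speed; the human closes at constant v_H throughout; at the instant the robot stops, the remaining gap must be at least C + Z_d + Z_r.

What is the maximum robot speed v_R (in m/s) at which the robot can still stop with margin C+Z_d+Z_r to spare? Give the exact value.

quadratic (1/4)·v² + (9/25)·v + (-477/8000) = 0
  disc = (9/25)² − 4·(1/4)·(-477/8000) = 7569/40000 ; √disc = 87/200
  v_R = (−(9/25) + 87/200) / (2·(1/4)) = 3/20 m/s
check:
T_s = v_R/a_R = (3/20)/2 = 0.0750 s
reaction-phase robot travel = 0.1500·0.0600 = 0.0090 m
robot under decel: 0.1500²/(2·2.0000) = 0.0056 m
person approaches 0.6000·(0.0600+0.0750) = 0.0810 m
margins: 0.1500+0.0400+0.1000 = 0.2900 m
sum ≈ 0.0090+0.0056+0.0810+0.2900 ≈ 0.3856 m = S ✓

v_R_max = 3/20 m/s = 0.1500 m/s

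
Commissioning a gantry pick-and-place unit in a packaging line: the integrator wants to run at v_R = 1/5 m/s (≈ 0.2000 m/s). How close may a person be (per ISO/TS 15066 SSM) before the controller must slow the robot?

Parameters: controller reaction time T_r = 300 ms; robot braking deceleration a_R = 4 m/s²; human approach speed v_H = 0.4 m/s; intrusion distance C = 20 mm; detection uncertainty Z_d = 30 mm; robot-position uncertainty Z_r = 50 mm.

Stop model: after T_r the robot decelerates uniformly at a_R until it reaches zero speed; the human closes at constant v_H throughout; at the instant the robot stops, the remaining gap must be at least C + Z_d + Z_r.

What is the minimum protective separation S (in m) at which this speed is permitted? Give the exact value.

S_min = 61/200 m = 0.3050 m

stop time T_s = (1/5)/4 = 0.0500 s
robot covers v_R·T_r = 0.2000·0.3000 = 0.0600 m before braking
robot under decel: 0.2000²/(2·4.0000) = 0.0050 m
person approaches 0.4000·(0.3000+0.0500) = 0.1400 m
residual clearance needed = 0.0200+0.0300+0.0500 = 0.1000 m
S_min ≈ 0.0600+0.0050+0.1400+0.1000  ⇒  S_min = 61/200 m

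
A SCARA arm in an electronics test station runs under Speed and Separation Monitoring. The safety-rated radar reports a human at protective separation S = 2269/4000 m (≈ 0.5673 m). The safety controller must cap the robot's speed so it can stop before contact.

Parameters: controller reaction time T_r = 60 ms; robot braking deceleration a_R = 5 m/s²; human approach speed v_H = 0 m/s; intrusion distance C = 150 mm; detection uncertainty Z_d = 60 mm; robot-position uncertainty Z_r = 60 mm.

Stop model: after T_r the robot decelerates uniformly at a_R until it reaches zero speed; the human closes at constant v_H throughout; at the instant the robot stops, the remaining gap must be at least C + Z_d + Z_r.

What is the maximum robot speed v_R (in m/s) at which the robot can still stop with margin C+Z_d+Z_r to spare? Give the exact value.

at the boundary: (1/10)·v² + (3/50)·v + (-1189/4000) = 0
  disc = (3/50)² − 4·(1/10)·(-1189/4000) = 49/400 ; √disc = 7/20
  v_R = (−(3/50) + 7/20) / (2·(1/10)) = 29/20 m/s
check:
T_s = v_R/a_R = (29/20)/5 = 0.2900 s
robot covers v_R·T_r = 1.4500·0.0600 = 0.0870 m before braking
braking distance = 1.4500²/(2·5.0000) = 0.2102 m
human closes 0.0000·0.3500 = 0.0000 m
C+Z_d+Z_r = 0.1500+0.0600+0.0600 = 0.2700 m
sum ≈ 0.0870+0.2102+0.0000+0.2700 ≈ 0.5673 m = S ✓

v_R_max = 29/20 m/s = 1.4500 m/s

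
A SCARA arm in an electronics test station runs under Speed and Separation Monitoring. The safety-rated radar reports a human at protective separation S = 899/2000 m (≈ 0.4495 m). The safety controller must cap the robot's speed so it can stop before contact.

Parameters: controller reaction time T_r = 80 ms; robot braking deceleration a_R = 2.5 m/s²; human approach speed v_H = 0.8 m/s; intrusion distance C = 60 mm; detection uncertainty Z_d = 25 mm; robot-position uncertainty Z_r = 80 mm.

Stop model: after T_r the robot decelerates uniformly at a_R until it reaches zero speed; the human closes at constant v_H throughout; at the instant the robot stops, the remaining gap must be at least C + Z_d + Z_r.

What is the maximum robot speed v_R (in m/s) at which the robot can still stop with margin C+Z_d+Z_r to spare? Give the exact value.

at the boundary: (1/5)·v² + (2/5)·v + (-441/2000) = 0
  disc = (2/5)² − 4·(1/5)·(-441/2000) = 841/2500 ; √disc = 29/50
  v_R = (−(2/5) + 29/50) / (2·(1/5)) = 9/20 m/s
check:
stop time T_s = (9/20)/(5/2) = 0.1800 s
reaction-phase robot travel = 0.4500·0.0800 = 0.0360 m
robot under decel: 0.4500²/(2·2.5000) = 0.0405 m
human over T_r+T_s: 0.8000·(0.0800+0.1800) = 0.2080 m
margins: 0.0600+0.0250+0.0800 = 0.1650 m
sum ≈ 0.0360+0.0405+0.2080+0.1650 ≈ 0.4495 m = S ✓

v_R_max = 9/20 m/s = 0.4500 m/s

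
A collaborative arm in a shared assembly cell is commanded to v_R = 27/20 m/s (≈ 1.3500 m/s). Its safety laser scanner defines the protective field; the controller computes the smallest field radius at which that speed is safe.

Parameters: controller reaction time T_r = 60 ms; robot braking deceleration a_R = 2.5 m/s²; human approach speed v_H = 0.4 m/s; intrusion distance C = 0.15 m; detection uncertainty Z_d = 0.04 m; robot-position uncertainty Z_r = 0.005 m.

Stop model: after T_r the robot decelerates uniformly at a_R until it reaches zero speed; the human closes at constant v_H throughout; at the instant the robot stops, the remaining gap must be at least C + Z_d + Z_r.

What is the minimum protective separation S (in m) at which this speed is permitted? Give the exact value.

T_s = v_R/a_R = (27/20)/(5/2) = 0.5400 s
robot in T_r: 1.3500·0.0600 = 0.0810 m
robot covers 1.3500·0.5400 − ½·2.5000·0.5400² = 0.3645 m while stopping
person approaches 0.4000·(0.0600+0.5400) = 0.2400 m
residual clearance needed = 0.1500+0.0400+0.0050 = 0.1950 m
S_min ≈ 0.0810+0.3645+0.2400+0.1950  ⇒  S_min = 1761/2000 m

S_min = 1761/2000 m = 0.8805 m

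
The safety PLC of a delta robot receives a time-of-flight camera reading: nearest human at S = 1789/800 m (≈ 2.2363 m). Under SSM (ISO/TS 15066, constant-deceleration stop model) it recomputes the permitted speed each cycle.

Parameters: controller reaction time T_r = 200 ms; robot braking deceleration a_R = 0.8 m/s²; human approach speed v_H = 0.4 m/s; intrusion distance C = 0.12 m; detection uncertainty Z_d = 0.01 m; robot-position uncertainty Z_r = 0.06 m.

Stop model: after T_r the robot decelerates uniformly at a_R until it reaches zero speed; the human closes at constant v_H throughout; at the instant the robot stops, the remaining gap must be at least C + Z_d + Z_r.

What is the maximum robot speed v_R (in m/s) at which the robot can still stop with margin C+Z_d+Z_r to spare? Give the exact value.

at the boundary: (5/8)·v² + (7/10)·v + (-1573/800) = 0
  disc = (7/10)² − 4·(5/8)·(-1573/800) = 8649/1600 ; √disc = 93/40
  v_R = (−(7/10) + 93/40) / (2·(5/8)) = 13/10 m/s
check:
braking lasts T_s = (13/10)/(4/5) = 1.6250 s
reaction-phase robot travel = 1.3000·0.2000 = 0.2600 m
braking distance = 1.3000²/(2·0.8000) = 1.0562 m
human over T_r+T_s: 0.4000·(0.2000+1.6250) = 0.7300 m
C+Z_d+Z_r = 0.1200+0.0100+0.0600 = 0.1900 m
sum ≈ 0.2600+1.0562+0.7300+0.1900 ≈ 2.2363 m = S ✓

v_R_max = 13/10 m/s = 1.3000 m/s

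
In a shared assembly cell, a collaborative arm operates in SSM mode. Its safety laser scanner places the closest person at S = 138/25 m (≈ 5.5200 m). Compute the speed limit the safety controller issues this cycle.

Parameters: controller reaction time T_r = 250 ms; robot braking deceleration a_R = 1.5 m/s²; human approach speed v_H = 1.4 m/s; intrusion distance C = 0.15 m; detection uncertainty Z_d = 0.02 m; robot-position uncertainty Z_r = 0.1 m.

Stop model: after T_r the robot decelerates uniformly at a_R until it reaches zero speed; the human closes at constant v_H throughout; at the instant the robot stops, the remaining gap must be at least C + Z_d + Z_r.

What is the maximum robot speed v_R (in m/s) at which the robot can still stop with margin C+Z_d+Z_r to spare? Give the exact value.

collect terms ⇒ (1/3)·v_R² + (71/60)·v_R + (-49/10) = 0
  disc = (71/60)² − 4·(1/3)·(-49/10) = 28561/3600 ; √disc = 169/60
  v_R = (−(71/60) + 169/60) / (2·(1/3)) = 49/20 m/s
check:
T_s = v_R/a_R = (49/20)/(3/2) = 1.6333 s
reaction-phase robot travel = 2.4500·0.2500 = 0.6125 m
braking distance = 2.4500²/(2·1.5000) = 2.0008 m
human over T_r+T_s: 1.4000·(0.2500+1.6333) = 2.6367 m
C+Z_d+Z_r = 0.1500+0.0200+0.1000 = 0.2700 m
sum ≈ 0.6125+2.0008+2.6367+0.2700 ≈ 5.5200 m = S ✓

v_R_max = 49/20 m/s = 2.4500 m/s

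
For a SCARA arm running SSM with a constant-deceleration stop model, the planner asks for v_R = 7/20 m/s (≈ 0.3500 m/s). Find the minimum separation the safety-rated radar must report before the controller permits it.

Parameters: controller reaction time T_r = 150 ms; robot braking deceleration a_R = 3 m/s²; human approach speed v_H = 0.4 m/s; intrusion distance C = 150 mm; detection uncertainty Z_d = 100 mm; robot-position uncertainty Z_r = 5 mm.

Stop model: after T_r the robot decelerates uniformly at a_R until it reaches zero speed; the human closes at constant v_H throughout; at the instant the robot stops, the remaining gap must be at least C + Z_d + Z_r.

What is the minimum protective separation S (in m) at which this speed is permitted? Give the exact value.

S_min = 1043/2400 m = 0.4346 m

T_s = v_R/a_R = (7/20)/3 = 0.1167 s
robot in T_r: 0.3500·0.1500 = 0.0525 m
robot under decel: 0.3500²/(2·3.0000) = 0.0204 m
person approaches 0.4000·(0.1500+0.1167) = 0.1067 m
margins: 0.1500+0.1000+0.0050 = 0.2550 m
S_min ≈ 0.0525+0.0204+0.1067+0.2550  ⇒  S_min = 1043/2400 m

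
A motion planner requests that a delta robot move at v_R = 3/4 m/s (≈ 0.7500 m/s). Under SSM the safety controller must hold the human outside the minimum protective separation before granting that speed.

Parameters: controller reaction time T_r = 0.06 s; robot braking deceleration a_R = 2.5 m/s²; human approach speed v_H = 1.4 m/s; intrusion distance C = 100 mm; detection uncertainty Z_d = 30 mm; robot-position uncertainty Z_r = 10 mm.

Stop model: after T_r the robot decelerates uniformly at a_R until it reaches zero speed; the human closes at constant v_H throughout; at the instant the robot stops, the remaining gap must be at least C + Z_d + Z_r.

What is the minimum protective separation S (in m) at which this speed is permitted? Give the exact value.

S_min = 1603/2000 m = 0.8015 m

stop time T_s = (3/4)/(5/2) = 0.3000 s
reaction-phase robot travel = 0.7500·0.0600 = 0.0450 m
robot covers 0.7500·0.3000 − ½·2.5000·0.3000² = 0.1125 m while stopping
human closes 1.4000·0.3600 = 0.5040 m
residual clearance needed = 0.1000+0.0300+0.0100 = 0.1400 m
S_min ≈ 0.0450+0.1125+0.5040+0.1400  ⇒  S_min = 1603/2000 m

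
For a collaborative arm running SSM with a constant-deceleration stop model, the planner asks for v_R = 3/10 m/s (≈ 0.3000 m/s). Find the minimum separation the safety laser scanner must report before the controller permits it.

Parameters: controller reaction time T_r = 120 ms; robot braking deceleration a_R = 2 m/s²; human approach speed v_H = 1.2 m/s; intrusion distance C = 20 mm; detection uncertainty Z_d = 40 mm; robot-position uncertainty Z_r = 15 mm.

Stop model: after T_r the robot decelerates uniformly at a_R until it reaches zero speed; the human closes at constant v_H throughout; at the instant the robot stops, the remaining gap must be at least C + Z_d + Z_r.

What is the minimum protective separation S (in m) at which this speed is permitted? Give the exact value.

S_min = 183/400 m = 0.4575 m

T_s = v_R/a_R = (3/10)/2 = 0.1500 s
reaction-phase robot travel = 0.3000·0.1200 = 0.0360 m
braking distance = 0.3000²/(2·2.0000) = 0.0225 m
human closes 1.2000·0.2700 = 0.3240 m
residual clearance needed = 0.0200+0.0400+0.0150 = 0.0750 m
S_min ≈ 0.0360+0.0225+0.3240+0.0750  ⇒  S_min = 183/400 m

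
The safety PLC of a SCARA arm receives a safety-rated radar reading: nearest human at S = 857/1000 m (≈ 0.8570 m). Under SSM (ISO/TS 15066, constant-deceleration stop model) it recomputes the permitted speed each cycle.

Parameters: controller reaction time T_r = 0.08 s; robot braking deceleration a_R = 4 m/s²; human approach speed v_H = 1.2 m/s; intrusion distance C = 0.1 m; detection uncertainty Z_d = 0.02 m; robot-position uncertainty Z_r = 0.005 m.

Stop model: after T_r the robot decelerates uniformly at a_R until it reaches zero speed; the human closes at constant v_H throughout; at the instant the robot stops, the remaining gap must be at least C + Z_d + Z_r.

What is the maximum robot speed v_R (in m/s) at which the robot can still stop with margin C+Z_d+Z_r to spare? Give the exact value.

at the boundary: (1/8)·v² + (19/50)·v + (-159/250) = 0
  disc = (19/50)² − 4·(1/8)·(-159/250) = 289/625 ; √disc = 17/25
  v_R = (−(19/50) + 17/25) / (2·(1/8)) = 6/5 m/s
check:
stop time T_s = (6/5)/4 = 0.3000 s
robot in T_r: 1.2000·0.0800 = 0.0960 m
braking distance = 1.2000²/(2·4.0000) = 0.1800 m
person approaches 1.2000·(0.0800+0.3000) = 0.4560 m
residual clearance needed = 0.1000+0.0200+0.0050 = 0.1250 m
sum ≈ 0.0960+0.1800+0.4560+0.1250 ≈ 0.8570 m = S ✓

v_R_max = 6/5 m/s = 1.2000 m/s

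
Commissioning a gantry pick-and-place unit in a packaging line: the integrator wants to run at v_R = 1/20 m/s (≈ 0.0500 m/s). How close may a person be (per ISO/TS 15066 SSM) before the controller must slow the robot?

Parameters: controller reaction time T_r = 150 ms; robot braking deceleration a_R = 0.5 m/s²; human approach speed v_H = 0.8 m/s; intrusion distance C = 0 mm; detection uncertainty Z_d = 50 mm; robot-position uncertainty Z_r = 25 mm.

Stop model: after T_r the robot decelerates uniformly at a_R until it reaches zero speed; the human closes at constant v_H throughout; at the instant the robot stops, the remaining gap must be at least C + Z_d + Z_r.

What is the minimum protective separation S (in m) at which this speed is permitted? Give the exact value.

braking lasts T_s = (1/20)/(1/2) = 0.1000 s
reaction-phase robot travel = 0.0500·0.1500 = 0.0075 m
braking distance = 0.0500²/(2·0.5000) = 0.0025 m
person approaches 0.8000·(0.1500+0.1000) = 0.2000 m
margins: 0.0000+0.0500+0.0250 = 0.0750 m
S_min ≈ 0.0075+0.0025+0.2000+0.0750  ⇒  S_min = 57/200 m

S_min = 57/200 m = 0.2850 m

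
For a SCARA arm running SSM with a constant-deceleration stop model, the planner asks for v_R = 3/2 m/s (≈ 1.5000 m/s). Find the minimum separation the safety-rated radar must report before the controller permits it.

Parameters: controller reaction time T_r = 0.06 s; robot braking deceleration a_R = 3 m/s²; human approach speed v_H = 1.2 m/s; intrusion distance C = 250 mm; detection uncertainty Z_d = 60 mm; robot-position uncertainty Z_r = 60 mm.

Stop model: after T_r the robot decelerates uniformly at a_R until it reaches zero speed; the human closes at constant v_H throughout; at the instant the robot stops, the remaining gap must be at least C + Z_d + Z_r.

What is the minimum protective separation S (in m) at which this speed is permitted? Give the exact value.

S_min = 1507/1000 m = 1.5070 m

T_s = v_R/a_R = (3/2)/3 = 0.5000 s
robot in T_r: 1.5000·0.0600 = 0.0900 m
robot covers 1.5000·0.5000 − ½·3.0000·0.5000² = 0.3750 m while stopping
person approaches 1.2000·(0.0600+0.5000) = 0.6720 m
margins: 0.2500+0.0600+0.0600 = 0.3700 m
S_min ≈ 0.0900+0.3750+0.6720+0.3700  ⇒  S_min = 1507/1000 m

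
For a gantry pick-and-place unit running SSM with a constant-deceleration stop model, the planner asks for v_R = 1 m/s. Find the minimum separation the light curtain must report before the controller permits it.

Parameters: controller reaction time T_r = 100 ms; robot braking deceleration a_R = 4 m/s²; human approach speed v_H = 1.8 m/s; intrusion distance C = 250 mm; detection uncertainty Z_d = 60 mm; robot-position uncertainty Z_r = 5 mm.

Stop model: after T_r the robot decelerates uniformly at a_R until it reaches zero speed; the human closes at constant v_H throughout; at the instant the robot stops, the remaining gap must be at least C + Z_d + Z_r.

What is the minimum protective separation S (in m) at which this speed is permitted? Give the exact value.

S_min = 117/100 m = 1.1700 m

stop time T_s = 1/4 = 0.2500 s
reaction-phase robot travel = 1.0000·0.1000 = 0.1000 m
braking distance = 1.0000²/(2·4.0000) = 0.1250 m
person approaches 1.8000·(0.1000+0.2500) = 0.6300 m
residual clearance needed = 0.2500+0.0600+0.0050 = 0.3150 m
S_min ≈ 0.1000+0.1250+0.6300+0.3150  ⇒  S_min = 117/100 m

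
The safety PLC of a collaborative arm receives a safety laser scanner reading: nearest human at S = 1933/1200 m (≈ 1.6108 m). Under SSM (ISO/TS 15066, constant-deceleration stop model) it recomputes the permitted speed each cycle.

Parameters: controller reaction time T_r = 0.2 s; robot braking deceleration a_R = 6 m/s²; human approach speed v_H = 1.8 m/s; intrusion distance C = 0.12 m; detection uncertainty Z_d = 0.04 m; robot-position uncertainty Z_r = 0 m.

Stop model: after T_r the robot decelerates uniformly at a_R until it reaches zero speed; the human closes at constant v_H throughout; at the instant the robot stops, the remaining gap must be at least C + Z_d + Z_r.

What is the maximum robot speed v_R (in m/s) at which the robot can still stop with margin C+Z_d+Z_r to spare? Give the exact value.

quadratic (1/12)·v² + (1/2)·v + (-1309/1200) = 0
  disc = (1/2)² − 4·(1/12)·(-1309/1200) = 2209/3600 ; √disc = 47/60
  v_R = (−(1/2) + 47/60) / (2·(1/12)) = 17/10 m/s
check:
T_s = v_R/a_R = (17/10)/6 = 0.2833 s
reaction-phase robot travel = 1.7000·0.2000 = 0.3400 m
braking distance = 1.7000²/(2·6.0000) = 0.2408 m
person approaches 1.8000·(0.2000+0.2833) = 0.8700 m
residual clearance needed = 0.1200+0.0400+0.0000 = 0.1600 m
sum ≈ 0.3400+0.2408+0.8700+0.1600 ≈ 1.6108 m = S ✓

v_R_max = 17/10 m/s = 1.7000 m/s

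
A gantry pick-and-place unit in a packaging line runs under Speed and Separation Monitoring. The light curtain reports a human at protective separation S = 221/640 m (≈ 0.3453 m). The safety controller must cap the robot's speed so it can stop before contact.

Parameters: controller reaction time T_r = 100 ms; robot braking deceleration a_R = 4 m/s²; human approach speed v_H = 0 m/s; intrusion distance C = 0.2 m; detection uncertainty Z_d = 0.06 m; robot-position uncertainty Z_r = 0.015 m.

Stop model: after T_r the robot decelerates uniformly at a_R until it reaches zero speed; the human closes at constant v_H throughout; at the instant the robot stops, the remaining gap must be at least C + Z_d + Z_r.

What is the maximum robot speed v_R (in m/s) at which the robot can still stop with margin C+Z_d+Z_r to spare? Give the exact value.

at the boundary: (1/8)·v² + (1/10)·v + (-9/128) = 0
  disc = (1/10)² − 4·(1/8)·(-9/128) = 289/6400 ; √disc = 17/80
  v_R = (−(1/10) + 17/80) / (2·(1/8)) = 9/20 m/s
check:
braking lasts T_s = (9/20)/4 = 0.1125 s
reaction-phase robot travel = 0.4500·0.1000 = 0.0450 m
robot under decel: 0.4500²/(2·4.0000) = 0.0253 m
human over T_r+T_s: 0.0000·(0.1000+0.1125) = 0.0000 m
residual clearance needed = 0.2000+0.0600+0.0150 = 0.2750 m
sum ≈ 0.0450+0.0253+0.0000+0.2750 ≈ 0.3453 m = S ✓

v_R_max = 9/20 m/s = 0.4500 m/s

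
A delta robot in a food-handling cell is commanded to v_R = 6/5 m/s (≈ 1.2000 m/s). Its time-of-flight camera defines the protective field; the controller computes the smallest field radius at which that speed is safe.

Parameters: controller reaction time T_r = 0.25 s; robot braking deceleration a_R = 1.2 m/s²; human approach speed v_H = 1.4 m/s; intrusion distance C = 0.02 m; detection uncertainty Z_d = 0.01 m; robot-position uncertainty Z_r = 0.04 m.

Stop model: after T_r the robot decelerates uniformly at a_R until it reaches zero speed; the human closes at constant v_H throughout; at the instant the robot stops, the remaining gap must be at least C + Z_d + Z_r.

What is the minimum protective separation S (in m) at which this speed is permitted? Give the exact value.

S_min = 68/25 m = 2.7200 m

T_s = v_R/a_R = (6/5)/(6/5) = 1.0000 s
reaction-phase robot travel = 1.2000·0.2500 = 0.3000 m
robot covers 1.2000·1.0000 − ½·1.2000·1.0000² = 0.6000 m while stopping
human closes 1.4000·1.2500 = 1.7500 m
margins: 0.0200+0.0100+0.0400 = 0.0700 m
S_min ≈ 0.3000+0.6000+1.7500+0.0700  ⇒  S_min = 68/25 m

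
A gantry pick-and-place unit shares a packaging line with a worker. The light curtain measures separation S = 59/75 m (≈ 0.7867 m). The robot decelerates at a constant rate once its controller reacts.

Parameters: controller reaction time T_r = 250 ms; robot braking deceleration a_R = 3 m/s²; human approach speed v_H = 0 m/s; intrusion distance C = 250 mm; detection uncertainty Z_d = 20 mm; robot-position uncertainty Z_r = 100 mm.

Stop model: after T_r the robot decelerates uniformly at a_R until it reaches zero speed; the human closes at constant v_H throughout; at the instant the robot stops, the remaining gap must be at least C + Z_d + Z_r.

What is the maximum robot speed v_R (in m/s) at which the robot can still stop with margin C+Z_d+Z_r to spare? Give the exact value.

collect terms ⇒ (1/6)·v_R² + (1/4)·v_R + (-5/12) = 0
  disc = (1/4)² − 4·(1/6)·(-5/12) = 49/144 ; √disc = 7/12
  v_R = (−(1/4) + 7/12) / (2·(1/6)) = 1 m/s
check:
stop time T_s = 1/3 = 0.3333 s
reaction-phase robot travel = 1.0000·0.2500 = 0.2500 m
braking distance = 1.0000²/(2·3.0000) = 0.1667 m
human over T_r+T_s: 0.0000·(0.2500+0.3333) = 0.0000 m
residual clearance needed = 0.2500+0.0200+0.1000 = 0.3700 m
sum ≈ 0.2500+0.1667+0.0000+0.3700 ≈ 0.7867 m = S ✓

v_R_max = 1 m/s = 1.0000 m/s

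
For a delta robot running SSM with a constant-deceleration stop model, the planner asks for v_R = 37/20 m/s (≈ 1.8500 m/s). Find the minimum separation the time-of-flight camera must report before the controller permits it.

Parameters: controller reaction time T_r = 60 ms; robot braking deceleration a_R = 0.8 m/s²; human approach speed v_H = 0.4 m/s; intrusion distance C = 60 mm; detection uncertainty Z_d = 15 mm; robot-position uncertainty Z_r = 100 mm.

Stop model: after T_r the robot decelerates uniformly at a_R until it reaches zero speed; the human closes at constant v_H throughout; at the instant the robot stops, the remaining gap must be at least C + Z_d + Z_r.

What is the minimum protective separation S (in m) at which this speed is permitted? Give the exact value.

T_s = v_R/a_R = (37/20)/(4/5) = 2.3125 s
robot covers v_R·T_r = 1.8500·0.0600 = 0.1110 m before braking
robot covers 1.8500·2.3125 − ½·0.8000·2.3125² = 2.1391 m while stopping
human closes 0.4000·2.3725 = 0.9490 m
margins: 0.0600+0.0150+0.1000 = 0.1750 m
S_min ≈ 0.1110+2.1391+0.9490+0.1750  ⇒  S_min = 10797/3200 m

S_min = 10797/3200 m = 3.3741 m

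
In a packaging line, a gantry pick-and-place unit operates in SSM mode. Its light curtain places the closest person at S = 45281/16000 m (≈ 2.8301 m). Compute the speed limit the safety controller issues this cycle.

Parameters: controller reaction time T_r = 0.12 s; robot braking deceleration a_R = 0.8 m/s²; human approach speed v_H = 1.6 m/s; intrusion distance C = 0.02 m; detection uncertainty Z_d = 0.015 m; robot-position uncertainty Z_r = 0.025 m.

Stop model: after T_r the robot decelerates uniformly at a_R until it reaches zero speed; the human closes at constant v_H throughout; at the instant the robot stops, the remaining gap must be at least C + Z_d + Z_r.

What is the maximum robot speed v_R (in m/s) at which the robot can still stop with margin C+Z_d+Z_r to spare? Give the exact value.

v_R_max = 19/20 m/s = 0.9500 m/s

quadratic (5/8)·v² + (53/25)·v + (-41249/16000) = 0
  disc = (53/25)² − 4·(5/8)·(-41249/16000) = 1750329/160000 ; √disc = 1323/400
  v_R = (−(53/25) + 1323/400) / (2·(5/8)) = 19/20 m/s
check:
T_s = v_R/a_R = (19/20)/(4/5) = 1.1875 s
robot covers v_R·T_r = 0.9500·0.1200 = 0.1140 m before braking
robot under decel: 0.9500²/(2·0.8000) = 0.5641 m
human closes 1.6000·1.3075 = 2.0920 m
residual clearance needed = 0.0200+0.0150+0.0250 = 0.0600 m
sum ≈ 0.1140+0.5641+2.0920+0.0600 ≈ 2.8301 m = S ✓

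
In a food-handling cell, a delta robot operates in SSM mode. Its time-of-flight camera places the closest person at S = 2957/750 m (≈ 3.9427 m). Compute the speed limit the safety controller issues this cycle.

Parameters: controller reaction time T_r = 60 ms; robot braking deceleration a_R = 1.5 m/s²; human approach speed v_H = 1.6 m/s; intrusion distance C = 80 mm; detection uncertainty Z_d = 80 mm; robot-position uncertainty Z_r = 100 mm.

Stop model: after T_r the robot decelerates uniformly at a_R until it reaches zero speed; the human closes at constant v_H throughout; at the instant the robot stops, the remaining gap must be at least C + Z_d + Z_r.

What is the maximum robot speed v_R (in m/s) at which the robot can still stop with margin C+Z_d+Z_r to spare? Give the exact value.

v_R_max = 2 m/s = 2.0000 m/s

at the boundary: (1/3)·v² + (169/150)·v + (-269/75) = 0
  disc = (169/150)² − 4·(1/3)·(-269/75) = 15129/2500 ; √disc = 123/50
  v_R = (−(169/150) + 123/50) / (2·(1/3)) = 2 m/s
check:
stop time T_s = 2/(3/2) = 1.3333 s
robot in T_r: 2.0000·0.0600 = 0.1200 m
braking distance = 2.0000²/(2·1.5000) = 1.3333 m
person approaches 1.6000·(0.0600+1.3333) = 2.2293 m
margins: 0.0800+0.0800+0.1000 = 0.2600 m
sum ≈ 0.1200+1.3333+2.2293+0.2600 ≈ 3.9427 m = S ✓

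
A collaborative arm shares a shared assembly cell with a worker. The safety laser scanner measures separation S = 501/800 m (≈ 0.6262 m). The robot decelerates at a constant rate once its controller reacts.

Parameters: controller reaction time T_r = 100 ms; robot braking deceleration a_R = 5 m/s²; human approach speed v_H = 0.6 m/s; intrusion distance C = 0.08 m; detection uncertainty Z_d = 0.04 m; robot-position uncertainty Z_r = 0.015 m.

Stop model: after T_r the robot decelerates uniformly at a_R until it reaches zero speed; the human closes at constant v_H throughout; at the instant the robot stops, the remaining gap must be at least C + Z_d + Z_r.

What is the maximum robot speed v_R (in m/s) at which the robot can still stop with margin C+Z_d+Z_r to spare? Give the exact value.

quadratic (1/10)·v² + (11/50)·v + (-69/160) = 0
  disc = (11/50)² − 4·(1/10)·(-69/160) = 2209/10000 ; √disc = 47/100
  v_R = (−(11/50) + 47/100) / (2·(1/10)) = 5/4 m/s
check:
stop time T_s = (5/4)/5 = 0.2500 s
reaction-phase robot travel = 1.2500·0.1000 = 0.1250 m
robot under decel: 1.2500²/(2·5.0000) = 0.1562 m
human closes 0.6000·0.3500 = 0.2100 m
margins: 0.0800+0.0400+0.0150 = 0.1350 m
sum ≈ 0.1250+0.1562+0.2100+0.1350 ≈ 0.6262 m = S ✓

v_R_max = 5/4 m/s = 1.2500 m/s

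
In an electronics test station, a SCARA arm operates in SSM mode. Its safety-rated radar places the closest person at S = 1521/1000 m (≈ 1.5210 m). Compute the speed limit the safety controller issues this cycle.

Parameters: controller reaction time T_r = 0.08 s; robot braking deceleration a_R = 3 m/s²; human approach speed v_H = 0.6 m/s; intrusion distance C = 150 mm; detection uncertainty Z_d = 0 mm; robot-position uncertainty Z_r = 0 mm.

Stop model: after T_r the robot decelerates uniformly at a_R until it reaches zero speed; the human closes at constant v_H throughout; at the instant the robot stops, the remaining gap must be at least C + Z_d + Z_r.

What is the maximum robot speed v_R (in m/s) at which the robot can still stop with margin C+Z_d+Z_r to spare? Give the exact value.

v_R_max = 21/10 m/s = 2.1000 m/s

at the boundary: (1/6)·v² + (7/25)·v + (-1323/1000) = 0
  disc = (7/25)² − 4·(1/6)·(-1323/1000) = 2401/2500 ; √disc = 49/50
  v_R = (−(7/25) + 49/50) / (2·(1/6)) = 21/10 m/s
check:
T_s = v_R/a_R = (21/10)/3 = 0.7000 s
reaction-phase robot travel = 2.1000·0.0800 = 0.1680 m
robot covers 2.1000·0.7000 − ½·3.0000·0.7000² = 0.7350 m while stopping
person approaches 0.6000·(0.0800+0.7000) = 0.4680 m
C+Z_d+Z_r = 0.1500+0.0000+0.0000 = 0.1500 m
sum ≈ 0.1680+0.7350+0.4680+0.1500 ≈ 1.5210 m = S ✓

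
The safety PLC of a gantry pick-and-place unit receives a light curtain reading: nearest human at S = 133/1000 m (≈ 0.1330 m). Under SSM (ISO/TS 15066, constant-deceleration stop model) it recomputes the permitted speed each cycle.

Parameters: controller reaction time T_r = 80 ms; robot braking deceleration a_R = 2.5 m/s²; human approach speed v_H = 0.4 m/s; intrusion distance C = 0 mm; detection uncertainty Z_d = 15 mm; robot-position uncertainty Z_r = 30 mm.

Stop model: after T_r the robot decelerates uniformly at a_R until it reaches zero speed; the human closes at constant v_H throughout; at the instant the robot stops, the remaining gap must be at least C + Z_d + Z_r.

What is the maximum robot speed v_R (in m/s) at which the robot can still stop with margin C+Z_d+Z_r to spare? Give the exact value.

v_R_max = 1/5 m/s = 0.2000 m/s

at the boundary: (1/5)·v² + (6/25)·v + (-7/125) = 0
  disc = (6/25)² − 4·(1/5)·(-7/125) = 64/625 ; √disc = 8/25
  v_R = (−(6/25) + 8/25) / (2·(1/5)) = 1/5 m/s
check:
T_s = v_R/a_R = (1/5)/(5/2) = 0.0800 s
robot covers v_R·T_r = 0.2000·0.0800 = 0.0160 m before braking
robot covers 0.2000·0.0800 − ½·2.5000·0.0800² = 0.0080 m while stopping
human closes 0.4000·0.1600 = 0.0640 m
C+Z_d+Z_r = 0.0000+0.0150+0.0300 = 0.0450 m
sum ≈ 0.0160+0.0080+0.0640+0.0450 ≈ 0.1330 m = S ✓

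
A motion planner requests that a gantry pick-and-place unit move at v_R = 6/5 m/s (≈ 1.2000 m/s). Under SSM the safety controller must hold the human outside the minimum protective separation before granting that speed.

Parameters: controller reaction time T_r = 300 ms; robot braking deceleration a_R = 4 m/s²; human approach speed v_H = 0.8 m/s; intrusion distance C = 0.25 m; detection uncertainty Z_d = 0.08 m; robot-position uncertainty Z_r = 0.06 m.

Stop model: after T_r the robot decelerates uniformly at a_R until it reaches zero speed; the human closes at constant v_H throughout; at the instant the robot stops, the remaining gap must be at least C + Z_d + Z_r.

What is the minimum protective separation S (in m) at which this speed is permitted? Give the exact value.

braking lasts T_s = (6/5)/4 = 0.3000 s
robot in T_r: 1.2000·0.3000 = 0.3600 m
robot covers 1.2000·0.3000 − ½·4.0000·0.3000² = 0.1800 m while stopping
human over T_r+T_s: 0.8000·(0.3000+0.3000) = 0.4800 m
C+Z_d+Z_r = 0.2500+0.0800+0.0600 = 0.3900 m
S_min ≈ 0.3600+0.1800+0.4800+0.3900  ⇒  S_min = 141/100 m

S_min = 141/100 m = 1.4100 m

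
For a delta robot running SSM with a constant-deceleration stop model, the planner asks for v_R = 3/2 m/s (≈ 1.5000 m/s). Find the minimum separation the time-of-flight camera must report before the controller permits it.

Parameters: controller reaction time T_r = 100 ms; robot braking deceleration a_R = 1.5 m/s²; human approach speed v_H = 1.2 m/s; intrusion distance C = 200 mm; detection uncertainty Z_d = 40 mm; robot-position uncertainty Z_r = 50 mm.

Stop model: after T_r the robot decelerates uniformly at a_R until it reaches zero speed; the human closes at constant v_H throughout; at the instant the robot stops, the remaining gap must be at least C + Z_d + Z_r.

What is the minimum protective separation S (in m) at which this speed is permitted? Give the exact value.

S_min = 251/100 m = 2.5100 m

stop time T_s = (3/2)/(3/2) = 1.0000 s
robot covers v_R·T_r = 1.5000·0.1000 = 0.1500 m before braking
braking distance = 1.5000²/(2·1.5000) = 0.7500 m
human over T_r+T_s: 1.2000·(0.1000+1.0000) = 1.3200 m
residual clearance needed = 0.2000+0.0400+0.0500 = 0.2900 m
S_min ≈ 0.1500+0.7500+1.3200+0.2900  ⇒  S_min = 251/100 m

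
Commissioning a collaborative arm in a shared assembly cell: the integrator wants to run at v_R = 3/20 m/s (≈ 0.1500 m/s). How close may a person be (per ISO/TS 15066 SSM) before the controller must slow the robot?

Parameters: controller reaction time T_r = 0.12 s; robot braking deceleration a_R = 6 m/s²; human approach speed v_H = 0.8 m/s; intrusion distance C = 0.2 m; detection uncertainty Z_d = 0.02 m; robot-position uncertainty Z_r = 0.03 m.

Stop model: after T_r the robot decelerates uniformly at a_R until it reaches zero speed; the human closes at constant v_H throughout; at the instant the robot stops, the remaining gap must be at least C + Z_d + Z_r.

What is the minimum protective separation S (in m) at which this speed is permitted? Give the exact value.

S_min = 3087/8000 m = 0.3859 m

stop time T_s = (3/20)/6 = 0.0250 s
reaction-phase robot travel = 0.1500·0.1200 = 0.0180 m
braking distance = 0.1500²/(2·6.0000) = 0.0019 m
person approaches 0.8000·(0.1200+0.0250) = 0.1160 m
margins: 0.2000+0.0200+0.0300 = 0.2500 m
S_min ≈ 0.0180+0.0019+0.1160+0.2500  ⇒  S_min = 3087/8000 m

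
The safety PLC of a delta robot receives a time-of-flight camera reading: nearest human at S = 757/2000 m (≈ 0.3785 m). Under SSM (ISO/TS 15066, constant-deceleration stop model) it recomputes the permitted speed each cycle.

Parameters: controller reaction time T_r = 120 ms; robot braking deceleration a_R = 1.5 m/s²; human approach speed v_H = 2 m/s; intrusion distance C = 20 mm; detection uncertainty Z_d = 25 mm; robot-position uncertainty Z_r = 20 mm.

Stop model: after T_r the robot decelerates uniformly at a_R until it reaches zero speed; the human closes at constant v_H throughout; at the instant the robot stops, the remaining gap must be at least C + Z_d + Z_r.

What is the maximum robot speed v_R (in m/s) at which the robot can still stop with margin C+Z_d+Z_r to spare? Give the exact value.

v_R_max = 1/20 m/s = 0.0500 m/s

at the boundary: (1/3)·v² + (109/75)·v + (-147/2000) = 0
  disc = (109/75)² − 4·(1/3)·(-147/2000) = 49729/22500 ; √disc = 223/150
  v_R = (−(109/75) + 223/150) / (2·(1/3)) = 1/20 m/s
check:
T_s = v_R/a_R = (1/20)/(3/2) = 0.0333 s
reaction-phase robot travel = 0.0500·0.1200 = 0.0060 m
braking distance = 0.0500²/(2·1.5000) = 0.0008 m
person approaches 2.0000·(0.1200+0.0333) = 0.3067 m
C+Z_d+Z_r = 0.0200+0.0250+0.0200 = 0.0650 m
sum ≈ 0.0060+0.0008+0.3067+0.0650 ≈ 0.3785 m = S ✓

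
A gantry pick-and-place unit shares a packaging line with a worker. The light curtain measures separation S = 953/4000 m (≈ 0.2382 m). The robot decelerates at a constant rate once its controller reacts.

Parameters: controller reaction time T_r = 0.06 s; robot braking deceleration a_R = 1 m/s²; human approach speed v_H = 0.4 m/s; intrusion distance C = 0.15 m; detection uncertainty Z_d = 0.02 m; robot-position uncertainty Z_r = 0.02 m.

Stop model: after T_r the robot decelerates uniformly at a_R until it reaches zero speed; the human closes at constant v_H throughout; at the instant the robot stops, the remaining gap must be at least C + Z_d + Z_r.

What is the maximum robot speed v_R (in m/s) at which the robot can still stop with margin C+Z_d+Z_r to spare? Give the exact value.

collect terms ⇒ (1/2)·v_R² + (23/50)·v_R + (-97/4000) = 0
  disc = (23/50)² − 4·(1/2)·(-97/4000) = 2601/10000 ; √disc = 51/100
  v_R = (−(23/50) + 51/100) / (2·(1/2)) = 1/20 m/s
check:
stop time T_s = (1/20)/1 = 0.0500 s
robot in T_r: 0.0500·0.0600 = 0.0030 m
braking distance = 0.0500²/(2·1.0000) = 0.0013 m
human over T_r+T_s: 0.4000·(0.0600+0.0500) = 0.0440 m
margins: 0.1500+0.0200+0.0200 = 0.1900 m
sum ≈ 0.0030+0.0013+0.0440+0.1900 ≈ 0.2382 m = S ✓

v_R_max = 1/20 m/s = 0.0500 m/s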